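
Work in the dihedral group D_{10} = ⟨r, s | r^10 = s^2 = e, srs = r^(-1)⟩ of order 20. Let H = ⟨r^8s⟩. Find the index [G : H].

|⟨r^8s⟩| = 2 and |G| = 20.
By Lagrange, [G : H] = |G|/|H| = 20/2 = 10.

10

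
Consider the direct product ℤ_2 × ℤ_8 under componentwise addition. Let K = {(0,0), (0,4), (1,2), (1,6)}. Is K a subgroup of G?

|K| = 4 divides |G| = 16, consistent with Lagrange.
K contains the identity, every element's inverse is in K, and K is closed under +: it is a subgroup.
In fact K = ⟨(1,6)⟩.

Yes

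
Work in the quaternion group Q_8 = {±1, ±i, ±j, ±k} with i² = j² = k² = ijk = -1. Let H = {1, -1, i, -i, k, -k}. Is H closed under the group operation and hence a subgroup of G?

No

|H| = 6 does not divide |G| = 8, so by Lagrange H is not a subgroup.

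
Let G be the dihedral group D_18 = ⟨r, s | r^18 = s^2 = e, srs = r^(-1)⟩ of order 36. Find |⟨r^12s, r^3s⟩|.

4

|⟨r^12s⟩| = 2 and |⟨r^3s⟩| = 2, so |H| is a multiple of lcm(2, 2) = 2 and divides |G| = 36.
Closing under the operation: H = {e, r^9, r^3s, r^12s}, so |H| = 4.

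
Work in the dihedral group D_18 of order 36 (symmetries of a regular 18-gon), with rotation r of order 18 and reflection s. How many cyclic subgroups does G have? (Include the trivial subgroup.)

24

Each element a generates a cyclic subgroup ⟨a⟩; distinct elements may generate the same one (a cyclic group of order d has φ(d) generators).
Cyclic subgroups by order — order 1: 1; order 2: 19; order 3: 1; order 6: 1; order 9: 1; order 18: 1.
Total: 24.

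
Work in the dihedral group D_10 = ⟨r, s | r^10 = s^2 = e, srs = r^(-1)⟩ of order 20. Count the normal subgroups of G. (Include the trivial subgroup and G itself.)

7

G has 22 subgroups. Checking conjugation-invariance by order — order 1: 1/1 normal; order 2: 1/11 normal; order 4: 0/5 normal; order 5: 1/1 normal; order 10: 3/3 normal; order 20: 1/1 normal.
Total normal subgroups: 7.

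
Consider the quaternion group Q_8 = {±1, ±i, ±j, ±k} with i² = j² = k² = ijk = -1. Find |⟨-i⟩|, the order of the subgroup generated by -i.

Computing powers of -i: the smallest k with (-i)^k = e is k = 4.

4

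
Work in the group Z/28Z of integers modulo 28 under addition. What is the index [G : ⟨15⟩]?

|⟨15⟩| = 28 and |G| = 28.
By Lagrange, [G : H] = |G|/|H| = 28/28 = 1.

1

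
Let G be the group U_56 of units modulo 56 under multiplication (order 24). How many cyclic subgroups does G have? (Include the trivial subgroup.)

16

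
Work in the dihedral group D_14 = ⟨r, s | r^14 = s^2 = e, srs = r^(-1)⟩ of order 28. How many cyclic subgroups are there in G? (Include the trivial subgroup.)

18

Group the elements of G by the cyclic subgroup they generate; each cyclic subgroup of order d accounts for φ(d) elements.
Cyclic subgroups by order — order 1: 1; order 2: 15; order 7: 1; order 14: 1.
Total: 18.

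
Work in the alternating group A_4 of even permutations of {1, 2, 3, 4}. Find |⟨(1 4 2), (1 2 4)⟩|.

3

|⟨(1 4 2)⟩| = 3 and |⟨(1 2 4)⟩| = 3, so |H| is a multiple of lcm(3, 3) = 3 and divides |G| = 12.
Closing under the operation: H = {e, (1 2 4), (1 4 2)}, so |H| = 3.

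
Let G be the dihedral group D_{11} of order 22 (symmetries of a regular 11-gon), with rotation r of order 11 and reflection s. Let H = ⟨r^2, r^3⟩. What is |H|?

11

|⟨r^2⟩| = 11 and |⟨r^3⟩| = 11, so |H| is a multiple of lcm(11, 11) = 11 and divides |G| = 22.
Closing under the operation: H = {e, r, r^2, r^3, r^4, r^5, r^6, r^7, r^8, r^9, r^10}, so |H| = 11.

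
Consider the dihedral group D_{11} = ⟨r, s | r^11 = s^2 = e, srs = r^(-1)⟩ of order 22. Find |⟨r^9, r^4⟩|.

|⟨r^9⟩| = 11 and |⟨r^4⟩| = 11, so |H| is a multiple of lcm(11, 11) = 11 and divides |G| = 22.
Closing under the operation: H = {e, r, r^2, r^3, r^4, r^5, r^6, r^7, r^8, r^9, r^10}, so |H| = 11.

11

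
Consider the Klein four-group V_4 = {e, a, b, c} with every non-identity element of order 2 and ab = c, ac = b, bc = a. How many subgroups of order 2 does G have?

3

|G| = 4 and 2 | 4, so subgroups of order 2 are possible by Lagrange.
The subgroups of order 2 are: {e, a}; {e, b}; {e, c}.
So G has 3 subgroups of order 2.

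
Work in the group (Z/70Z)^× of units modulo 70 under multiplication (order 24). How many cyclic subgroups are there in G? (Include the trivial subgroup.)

Each element a generates a cyclic subgroup ⟨a⟩; distinct elements may generate the same one (a cyclic group of order d has φ(d) generators).
Cyclic subgroups by order — order 1: 1; order 2: 3; order 3: 1; order 4: 2; order 6: 3; order 12: 2.
Total: 12.

12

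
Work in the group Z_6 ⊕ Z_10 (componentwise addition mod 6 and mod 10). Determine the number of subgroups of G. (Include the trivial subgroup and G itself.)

|G| = 60, so by Lagrange every subgroup order divides 60. Divisors: 1, 2, 3, 4, 5, 6, 10, 12, 15, 20, 30, 60.
Subgroups by order — order 1: 1; order 2: 3; order 3: 1; order 4: 1; order 5: 1; order 6: 3; order 10: 3; order 12: 1; order 15: 1; order 20: 1; order 30: 3; order 60: 1.
Total: 1 + 3 + 1 + 1 + 1 + 3 + 3 + 1 + 1 + 1 + 3 + 1 = 20.

20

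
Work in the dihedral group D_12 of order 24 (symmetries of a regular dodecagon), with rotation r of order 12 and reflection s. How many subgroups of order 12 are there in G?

3

|G| = 24 and 12 | 24, so subgroups of order 12 are possible by Lagrange.
The subgroups of order 12 are: {e, r, r^2, r^3, r^4, r^5, r^6, r^7, r^8, r^9, r^10, r^11}; {e, r^2, r^4, r^6, r^8, r^10, s, r^2s, r^4s, r^6s, r^8s, r^10s}; {e, r^2, r^4, r^6, r^8, r^10, rs, r^3s, r^5s, r^7s, r^9s, r^11s}.
So G has 3 subgroups of order 12.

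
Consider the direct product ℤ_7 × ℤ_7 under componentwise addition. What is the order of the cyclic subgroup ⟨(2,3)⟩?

The order of (2,3) in Z_7 × Z_7 is lcm(ord(2) in Z_7, ord(3) in Z_7).
ord(2) = 7 and ord(3) = 7, so |⟨(2,3)⟩| = lcm(7, 7) = 7.

7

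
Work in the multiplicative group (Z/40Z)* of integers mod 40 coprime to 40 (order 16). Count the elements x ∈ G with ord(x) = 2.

7

The elements of order 2 are: 9, 11, 19, 21, 29, 31, 39.
That's 7.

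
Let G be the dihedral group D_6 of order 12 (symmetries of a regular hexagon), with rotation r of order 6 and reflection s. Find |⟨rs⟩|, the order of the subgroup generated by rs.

2

Computing powers of rs: the smallest k with (rs)^k = e is k = 2.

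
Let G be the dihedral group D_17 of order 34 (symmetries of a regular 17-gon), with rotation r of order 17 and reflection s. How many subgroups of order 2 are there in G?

|G| = 34 and 2 | 34, so subgroups of order 2 are possible by Lagrange.
The subgroups of order 2 are: {e, r^10s}; {e, r^11s}; {e, r^12s}; {e, r^13s}; … (17 in all).
So G has 17 subgroups of order 2.

17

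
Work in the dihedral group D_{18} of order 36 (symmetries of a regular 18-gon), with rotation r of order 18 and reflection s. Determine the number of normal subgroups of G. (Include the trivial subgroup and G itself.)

G has 45 subgroups. Checking conjugation-invariance by order — order 1: 1/1 normal; order 2: 1/19 normal; order 3: 1/1 normal; order 4: 0/9 normal; order 6: 1/7 normal; order 9: 1/1 normal; order 12: 0/3 normal; order 18: 3/3 normal; order 36: 1/1 normal.
Total normal subgroups: 9.

9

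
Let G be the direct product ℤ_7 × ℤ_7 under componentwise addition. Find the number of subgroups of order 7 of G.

|G| = 49 and 7 | 49, so subgroups of order 7 are possible by Lagrange.
The subgroups of order 7 are: {(0,0), (0,1), (0,2), (0,3), (0,4), (0,5), (0,6)}; {(0,0), (1,0), (2,0), (3,0), (4,0), (5,0), (6,0)}; {(0,0), (1,1), (2,2), (3,3), (4,4), (5,5), (6,6)}; {(0,0), (1,2), (2,4), (3,6), (4,1), (5,3), (6,5)}; … (8 in all).
So G has 8 subgroups of order 7.

8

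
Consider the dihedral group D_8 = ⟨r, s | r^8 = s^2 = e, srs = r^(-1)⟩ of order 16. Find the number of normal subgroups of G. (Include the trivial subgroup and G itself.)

G has 19 subgroups. Checking conjugation-invariance by order — order 1: 1/1 normal; order 2: 1/9 normal; order 4: 1/5 normal; order 8: 3/3 normal; order 16: 1/1 normal.
Total normal subgroups: 7.

7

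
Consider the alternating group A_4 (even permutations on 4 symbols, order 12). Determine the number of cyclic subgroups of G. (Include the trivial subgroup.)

8

Each element a generates a cyclic subgroup ⟨a⟩; distinct elements may generate the same one (a cyclic group of order d has φ(d) generators).
Cyclic subgroups by order — order 1: 1; order 2: 3; order 3: 4.
Total: 8.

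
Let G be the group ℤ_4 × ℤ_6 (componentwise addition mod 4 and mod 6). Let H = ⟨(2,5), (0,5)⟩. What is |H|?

12

|⟨(2,5)⟩| = 6 and |⟨(0,5)⟩| = 6, so |H| is a multiple of lcm(6, 6) = 6 and divides |G| = 24.
Closing under the operation: H = {(0,0), (0,1), (0,2), (0,3), (0,4), (0,5), (2,0), (2,1), (2,2), (2,3), (2,4), (2,5)}, so |H| = 12.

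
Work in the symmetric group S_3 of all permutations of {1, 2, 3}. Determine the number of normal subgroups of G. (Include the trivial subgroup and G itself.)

G has 6 subgroups. Checking conjugation-invariance by order — order 1: 1/1 normal; order 2: 0/3 normal; order 3: 1/1 normal; order 6: 1/1 normal.
Total normal subgroups: 3.

3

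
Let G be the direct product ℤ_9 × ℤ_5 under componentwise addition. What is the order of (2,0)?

9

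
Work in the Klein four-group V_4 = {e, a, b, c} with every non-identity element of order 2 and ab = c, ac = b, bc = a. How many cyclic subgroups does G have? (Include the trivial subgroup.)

Group the elements of G by the cyclic subgroup they generate; each cyclic subgroup of order d accounts for φ(d) elements.
Cyclic subgroups by order — order 1: 1; order 2: 3.
Total: 4.

4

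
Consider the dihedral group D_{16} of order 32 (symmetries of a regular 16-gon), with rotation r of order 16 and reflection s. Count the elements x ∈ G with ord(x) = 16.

The elements of order 16 are: r, r^3, r^5, r^7, r^9, r^11, r^13, r^15.
That's 8.

8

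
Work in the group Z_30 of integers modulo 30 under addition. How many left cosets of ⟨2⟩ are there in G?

|⟨2⟩| = 15 and |G| = 30.
By Lagrange, [G : H] = |G|/|H| = 30/15 = 2.

2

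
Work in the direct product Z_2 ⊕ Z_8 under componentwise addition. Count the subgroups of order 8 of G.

3

|G| = 16 and 8 | 16, so subgroups of order 8 are possible by Lagrange.
The subgroups of order 8 are: {(0,0), (0,1), (0,2), (0,3), (0,4), (0,5), (0,6), (0,7)}; {(0,0), (0,2), (0,4), (0,6), (1,0), (1,2), (1,4), (1,6)}; {(0,0), (0,2), (0,4), (0,6), (1,1), (1,3), (1,5), (1,7)}.
So G has 3 subgroups of order 8.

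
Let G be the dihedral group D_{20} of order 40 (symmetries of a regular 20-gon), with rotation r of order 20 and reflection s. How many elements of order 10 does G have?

The elements of order 10 are: r^2, r^6, r^14, r^18.
That's 4.

4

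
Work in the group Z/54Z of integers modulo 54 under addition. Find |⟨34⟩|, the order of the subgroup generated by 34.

27

In Z/54Z, the order of an element a is n/gcd(a, n).
gcd(34, 54) = 2, so |⟨34⟩| = 54/2 = 27.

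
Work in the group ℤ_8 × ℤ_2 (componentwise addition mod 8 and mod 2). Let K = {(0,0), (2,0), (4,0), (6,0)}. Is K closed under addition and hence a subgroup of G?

|K| = 4 divides |G| = 16, consistent with Lagrange.
K contains the identity, every element's inverse is in K, and K is closed under +: it is a subgroup.
In fact K = ⟨(6,0)⟩.

Yes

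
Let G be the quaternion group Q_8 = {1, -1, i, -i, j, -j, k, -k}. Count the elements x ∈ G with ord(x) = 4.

The elements of order 4 are: i, -i, j, -j, k, -k.
That's 6.

6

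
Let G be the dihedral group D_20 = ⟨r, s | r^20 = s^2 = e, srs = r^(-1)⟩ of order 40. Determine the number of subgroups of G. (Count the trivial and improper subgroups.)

|G| = 40, so by Lagrange every subgroup order divides 40. Divisors: 1, 2, 4, 5, 8, 10, 20, 40.
Subgroups by order — order 1: 1; order 2: 21; order 4: 11; order 5: 1; order 8: 5; order 10: 5; order 20: 3; order 40: 1.
Total: 1 + 21 + 11 + 1 + 5 + 5 + 3 + 1 = 48.

48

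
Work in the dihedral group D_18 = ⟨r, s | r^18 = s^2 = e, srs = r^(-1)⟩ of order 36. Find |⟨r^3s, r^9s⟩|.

6

|⟨r^3s⟩| = 2 and |⟨r^9s⟩| = 2, so |H| is a multiple of lcm(2, 2) = 2 and divides |G| = 36.
Closing under the operation: H = {e, r^6, r^12, r^3s, r^9s, r^15s}, so |H| = 6.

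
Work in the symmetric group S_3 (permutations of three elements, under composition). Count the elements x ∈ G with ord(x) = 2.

The elements of order 2 are: (2 3), (1 2), (1 3).
That's 3.

3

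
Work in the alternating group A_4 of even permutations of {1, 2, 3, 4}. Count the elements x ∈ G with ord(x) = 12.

No element of G has order 12 (even though 12 | 12).

0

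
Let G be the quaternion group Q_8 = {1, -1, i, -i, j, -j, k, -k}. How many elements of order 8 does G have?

0

No element of G has order 8 (even though 8 | 8).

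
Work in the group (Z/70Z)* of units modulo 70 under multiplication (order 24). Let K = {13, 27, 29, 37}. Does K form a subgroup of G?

The identity 1 ∉ K, so K is not a subgroup.

No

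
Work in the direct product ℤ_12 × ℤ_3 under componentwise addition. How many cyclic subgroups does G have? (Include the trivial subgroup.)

Each element a generates a cyclic subgroup ⟨a⟩; distinct elements may generate the same one (a cyclic group of order d has φ(d) generators).
Cyclic subgroups by order — order 1: 1; order 2: 1; order 3: 4; order 4: 1; order 6: 4; order 12: 4.
Total: 15.

15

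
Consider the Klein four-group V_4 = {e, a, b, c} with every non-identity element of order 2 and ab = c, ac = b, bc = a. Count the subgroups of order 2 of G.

3

|G| = 4 and 2 | 4, so subgroups of order 2 are possible by Lagrange.
The subgroups of order 2 are: {e, a}; {e, b}; {e, c}.
So G has 3 subgroups of order 2.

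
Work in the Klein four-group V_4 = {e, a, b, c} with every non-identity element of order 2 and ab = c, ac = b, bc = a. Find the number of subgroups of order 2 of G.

|G| = 4 and 2 | 4, so subgroups of order 2 are possible by Lagrange.
The subgroups of order 2 are: {e, a}; {e, b}; {e, c}.
So G has 3 subgroups of order 2.

3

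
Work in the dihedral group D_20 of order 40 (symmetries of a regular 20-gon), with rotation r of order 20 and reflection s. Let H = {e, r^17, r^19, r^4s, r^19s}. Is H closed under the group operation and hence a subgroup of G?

No

r^17 ∈ H but its inverse r^3 ∉ H, so H is not a subgroup.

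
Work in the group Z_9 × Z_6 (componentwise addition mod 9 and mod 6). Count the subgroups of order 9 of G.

|G| = 54 and 9 | 54, so subgroups of order 9 are possible by Lagrange.
The subgroups of order 9 are: {(0,0), (0,2), (0,4), (3,0), (3,2), (3,4), (6,0), (6,2), (6,4)}; {(0,0), (1,0), (2,0), (3,0), (4,0), (5,0), (6,0), (7,0), (8,0)}; {(0,0), (1,2), (2,4), (3,0), (4,2), (5,4), (6,0), (7,2), (8,4)}; {(0,0), (1,4), (2,2), (3,0), (4,4), (5,2), (6,0), (7,4), (8,2)}.
So G has 4 subgroups of order 9.

4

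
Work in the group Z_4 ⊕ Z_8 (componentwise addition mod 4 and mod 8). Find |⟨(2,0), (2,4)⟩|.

|⟨(2,0)⟩| = 2 and |⟨(2,4)⟩| = 2, so |H| is a multiple of lcm(2, 2) = 2 and divides |G| = 32.
Closing under the operation: H = {(0,0), (0,4), (2,0), (2,4)}, so |H| = 4.

4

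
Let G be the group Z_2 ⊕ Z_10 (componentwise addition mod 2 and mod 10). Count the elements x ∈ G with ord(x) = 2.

An element (a,b) has order lcm(ord(a), ord(b)); count pairs with lcm equal to 2.
Enumerating gives 3 such elements.

3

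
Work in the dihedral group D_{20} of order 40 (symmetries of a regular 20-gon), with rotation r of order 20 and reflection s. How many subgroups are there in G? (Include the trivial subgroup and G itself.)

48

|G| = 40, so by Lagrange every subgroup order divides 40. Divisors: 1, 2, 4, 5, 8, 10, 20, 40.
Subgroups by order — order 1: 1; order 2: 21; order 4: 11; order 5: 1; order 8: 5; order 10: 5; order 20: 3; order 40: 1.
Total: 1 + 21 + 11 + 1 + 5 + 5 + 3 + 1 = 48.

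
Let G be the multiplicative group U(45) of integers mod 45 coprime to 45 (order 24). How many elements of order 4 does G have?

4

The elements of order 4 are: 8, 17, 28, 37.
That's 4.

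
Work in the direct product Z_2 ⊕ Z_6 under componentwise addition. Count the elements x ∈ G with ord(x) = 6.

An element (a,b) has order lcm(ord(a), ord(b)); count pairs with lcm equal to 6.
Enumerating gives 6 such elements.

6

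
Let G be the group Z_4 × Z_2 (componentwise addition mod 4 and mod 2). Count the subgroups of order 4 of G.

|G| = 8 and 4 | 8, so subgroups of order 4 are possible by Lagrange.
The subgroups of order 4 are: {(0,0), (0,1), (2,0), (2,1)}; {(0,0), (1,0), (2,0), (3,0)}; {(0,0), (1,1), (2,0), (3,1)}.
So G has 3 subgroups of order 4.

3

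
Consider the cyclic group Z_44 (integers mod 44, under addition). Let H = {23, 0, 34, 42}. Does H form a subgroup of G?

No

42 ∈ H but its inverse 2 ∉ H, so H is not a subgroup.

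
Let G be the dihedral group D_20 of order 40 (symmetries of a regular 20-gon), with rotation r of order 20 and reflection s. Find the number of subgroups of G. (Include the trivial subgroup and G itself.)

48

|G| = 40, so by Lagrange every subgroup order divides 40. Divisors: 1, 2, 4, 5, 8, 10, 20, 40.
Subgroups by order — order 1: 1; order 2: 21; order 4: 11; order 5: 1; order 8: 5; order 10: 5; order 20: 3; order 40: 1.
Total: 1 + 21 + 11 + 1 + 5 + 5 + 3 + 1 = 48.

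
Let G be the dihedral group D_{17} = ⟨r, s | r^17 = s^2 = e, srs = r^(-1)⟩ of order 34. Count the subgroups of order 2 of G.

17

|G| = 34 and 2 | 34, so subgroups of order 2 are possible by Lagrange.
The subgroups of order 2 are: {e, r^10s}; {e, r^11s}; {e, r^12s}; {e, r^13s}; … (17 in all).
So G has 17 subgroups of order 2.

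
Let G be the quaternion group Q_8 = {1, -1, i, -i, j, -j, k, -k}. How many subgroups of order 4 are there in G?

3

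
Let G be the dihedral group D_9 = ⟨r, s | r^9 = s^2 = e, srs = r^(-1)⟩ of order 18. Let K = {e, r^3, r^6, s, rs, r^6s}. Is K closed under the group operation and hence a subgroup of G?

No

Closure fails: s · r^6 = r^3s ∉ K. So K is not a subgroup.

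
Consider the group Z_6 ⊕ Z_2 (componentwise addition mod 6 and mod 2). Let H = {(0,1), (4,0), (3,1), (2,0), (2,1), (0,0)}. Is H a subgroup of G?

(2,1) ∈ H but its inverse (4,1) ∉ H, so H is not a subgroup.

No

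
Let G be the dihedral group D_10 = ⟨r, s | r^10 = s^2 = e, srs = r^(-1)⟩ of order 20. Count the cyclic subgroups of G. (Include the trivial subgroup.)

Group the elements of G by the cyclic subgroup they generate; each cyclic subgroup of order d accounts for φ(d) elements.
Cyclic subgroups by order — order 1: 1; order 2: 11; order 5: 1; order 10: 1.
Total: 14.

14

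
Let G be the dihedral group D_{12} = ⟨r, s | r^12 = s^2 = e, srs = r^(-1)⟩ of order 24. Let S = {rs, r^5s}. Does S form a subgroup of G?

The identity e ∉ S, so S is not a subgroup.

No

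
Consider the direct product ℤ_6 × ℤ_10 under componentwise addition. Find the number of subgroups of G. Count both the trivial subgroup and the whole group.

|G| = 60, so by Lagrange every subgroup order divides 60. Divisors: 1, 2, 3, 4, 5, 6, 10, 12, 15, 20, 30, 60.
Subgroups by order — order 1: 1; order 2: 3; order 3: 1; order 4: 1; order 5: 1; order 6: 3; order 10: 3; order 12: 1; order 15: 1; order 20: 1; order 30: 3; order 60: 1.
Total: 1 + 3 + 1 + 1 + 1 + 3 + 3 + 1 + 1 + 1 + 3 + 1 = 20.

20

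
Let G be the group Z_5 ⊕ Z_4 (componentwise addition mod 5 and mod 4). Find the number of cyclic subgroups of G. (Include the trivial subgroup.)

6

A cyclic subgroup of order d is generated by each of its φ(d) elements of order d, so the cyclic subgroups of order d number (#elements of order d)/φ(d).
Cyclic subgroups by order — order 1: 1; order 2: 1; order 4: 1; order 5: 1; order 10: 1; order 20: 1.
Total: 6.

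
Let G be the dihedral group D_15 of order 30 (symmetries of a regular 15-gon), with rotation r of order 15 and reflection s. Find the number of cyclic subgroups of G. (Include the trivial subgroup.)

Each element a generates a cyclic subgroup ⟨a⟩; distinct elements may generate the same one (a cyclic group of order d has φ(d) generators).
Cyclic subgroups by order — order 1: 1; order 2: 15; order 3: 1; order 5: 1; order 15: 1.
Total: 19.

19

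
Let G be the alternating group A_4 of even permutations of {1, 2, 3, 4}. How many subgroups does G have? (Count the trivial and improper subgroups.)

10

|G| = 12, so by Lagrange every subgroup order divides 12. Divisors: 1, 2, 3, 4, 6, 12.
Subgroups by order — order 1: 1; order 2: 3; order 3: 4; order 4: 1; order 6: 0; order 12: 1.
Total: 1 + 3 + 4 + 1 + 0 + 1 = 10.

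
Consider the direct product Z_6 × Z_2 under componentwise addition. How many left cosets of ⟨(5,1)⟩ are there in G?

|⟨(5,1)⟩| = 6 and |G| = 12.
By Lagrange, [G : H] = |G|/|H| = 12/6 = 2.

2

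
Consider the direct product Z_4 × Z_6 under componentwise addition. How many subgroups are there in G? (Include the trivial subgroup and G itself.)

16

|G| = 24, so by Lagrange every subgroup order divides 24. Divisors: 1, 2, 3, 4, 6, 8, 12, 24.
Subgroups by order — order 1: 1; order 2: 3; order 3: 1; order 4: 3; order 6: 3; order 8: 1; order 12: 3; order 24: 1.
Total: 1 + 3 + 1 + 3 + 3 + 1 + 3 + 1 = 16.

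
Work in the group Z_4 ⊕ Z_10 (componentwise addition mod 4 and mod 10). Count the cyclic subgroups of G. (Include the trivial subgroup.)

12

A cyclic subgroup of order d is generated by each of its φ(d) elements of order d, so the cyclic subgroups of order d number (#elements of order d)/φ(d).
Cyclic subgroups by order — order 1: 1; order 2: 3; order 4: 2; order 5: 1; order 10: 3; order 20: 2.
Total: 12.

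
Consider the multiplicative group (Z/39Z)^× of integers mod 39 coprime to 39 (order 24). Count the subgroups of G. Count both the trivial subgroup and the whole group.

16

|G| = 24, so by Lagrange every subgroup order divides 24. Divisors: 1, 2, 3, 4, 6, 8, 12, 24.
Subgroups by order — order 1: 1; order 2: 3; order 3: 1; order 4: 3; order 6: 3; order 8: 1; order 12: 3; order 24: 1.
Total: 1 + 3 + 1 + 3 + 3 + 1 + 3 + 1 = 16.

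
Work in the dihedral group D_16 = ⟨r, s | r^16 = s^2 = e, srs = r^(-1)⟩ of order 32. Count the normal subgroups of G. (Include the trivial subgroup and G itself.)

G has 36 subgroups. Checking conjugation-invariance by order — order 1: 1/1 normal; order 2: 1/17 normal; order 4: 1/9 normal; order 8: 1/5 normal; order 16: 3/3 normal; order 32: 1/1 normal.
Total normal subgroups: 8.

8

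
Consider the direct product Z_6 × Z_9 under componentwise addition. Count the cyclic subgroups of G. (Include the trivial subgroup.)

16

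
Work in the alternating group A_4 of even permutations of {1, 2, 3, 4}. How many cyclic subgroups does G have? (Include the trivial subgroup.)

8

Group the elements of G by the cyclic subgroup they generate; each cyclic subgroup of order d accounts for φ(d) elements.
Cyclic subgroups by order — order 1: 1; order 2: 3; order 3: 4.
Total: 8.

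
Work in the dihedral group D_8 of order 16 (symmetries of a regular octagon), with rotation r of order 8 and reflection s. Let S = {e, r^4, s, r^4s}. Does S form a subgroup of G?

|S| = 4 divides |G| = 16, consistent with Lagrange.
S contains the identity, every element's inverse is in S, and S is closed under ·: it is a subgroup.

Yes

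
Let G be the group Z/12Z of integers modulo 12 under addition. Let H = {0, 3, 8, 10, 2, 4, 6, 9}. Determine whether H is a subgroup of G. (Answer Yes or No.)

No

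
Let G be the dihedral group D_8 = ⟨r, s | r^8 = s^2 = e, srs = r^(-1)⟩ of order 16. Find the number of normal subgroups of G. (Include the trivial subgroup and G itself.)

7

G has 19 subgroups. Checking conjugation-invariance by order — order 1: 1/1 normal; order 2: 1/9 normal; order 4: 1/5 normal; order 8: 3/3 normal; order 16: 1/1 normal.
Total normal subgroups: 7.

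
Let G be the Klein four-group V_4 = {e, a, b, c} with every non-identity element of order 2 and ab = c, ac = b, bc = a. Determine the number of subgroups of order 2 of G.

|G| = 4 and 2 | 4, so subgroups of order 2 are possible by Lagrange.
The subgroups of order 2 are: {e, a}; {e, b}; {e, c}.
So G has 3 subgroups of order 2.

3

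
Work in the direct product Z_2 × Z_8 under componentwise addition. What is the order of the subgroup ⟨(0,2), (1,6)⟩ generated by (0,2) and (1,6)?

|⟨(0,2)⟩| = 4 and |⟨(1,6)⟩| = 4, so |H| is a multiple of lcm(4, 4) = 4 and divides |G| = 16.
Closing under the operation: H = {(0,0), (0,2), (0,4), (0,6), (1,0), (1,2), (1,4), (1,6)}, so |H| = 8.

8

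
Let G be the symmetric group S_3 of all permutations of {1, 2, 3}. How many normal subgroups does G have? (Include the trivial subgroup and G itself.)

3

G has 6 subgroups. Checking conjugation-invariance by order — order 1: 1/1 normal; order 2: 0/3 normal; order 3: 1/1 normal; order 6: 1/1 normal.
Total normal subgroups: 3.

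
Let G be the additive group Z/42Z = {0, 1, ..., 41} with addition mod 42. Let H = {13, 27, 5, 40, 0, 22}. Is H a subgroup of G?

No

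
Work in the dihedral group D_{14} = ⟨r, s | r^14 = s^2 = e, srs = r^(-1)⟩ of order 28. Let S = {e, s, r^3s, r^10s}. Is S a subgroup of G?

No

Closure fails: s · r^3s = r^11 ∉ S. So S is not a subgroup.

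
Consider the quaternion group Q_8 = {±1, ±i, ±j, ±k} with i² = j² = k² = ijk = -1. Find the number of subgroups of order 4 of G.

|G| = 8 and 4 | 8, so subgroups of order 4 are possible by Lagrange.
The subgroups of order 4 are: {1, -1, i, -i}; {1, -1, j, -j}; {1, -1, k, -k}.
So G has 3 subgroups of order 4.

3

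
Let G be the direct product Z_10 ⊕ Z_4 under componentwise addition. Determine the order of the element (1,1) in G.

The order of (1,1) in Z_10 × Z_4 is lcm(ord(1) in Z_10, ord(1) in Z_4).
ord(1) = 10 and ord(1) = 4, so |⟨(1,1)⟩| = lcm(10, 4) = 20.

20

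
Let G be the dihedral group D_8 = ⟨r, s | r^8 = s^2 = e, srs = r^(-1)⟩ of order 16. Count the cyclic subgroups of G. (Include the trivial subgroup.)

12

Group the elements of G by the cyclic subgroup they generate; each cyclic subgroup of order d accounts for φ(d) elements.
Cyclic subgroups by order — order 1: 1; order 2: 9; order 4: 1; order 8: 1.
Total: 12.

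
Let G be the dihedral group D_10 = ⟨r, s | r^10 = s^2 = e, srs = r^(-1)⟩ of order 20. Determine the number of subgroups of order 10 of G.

|G| = 20 and 10 | 20, so subgroups of order 10 are possible by Lagrange.
The subgroups of order 10 are: {e, r, r^2, r^3, r^4, r^5, r^6, r^7, r^8, r^9}; {e, r^2, r^4, r^6, r^8, s, r^2s, r^4s, r^6s, r^8s}; {e, r^2, r^4, r^6, r^8, rs, r^3s, r^5s, r^7s, r^9s}.
So G has 3 subgroups of order 10.

3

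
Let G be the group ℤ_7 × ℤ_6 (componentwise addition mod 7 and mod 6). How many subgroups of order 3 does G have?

|G| = 42 and 3 | 42, so subgroups of order 3 are possible by Lagrange.
The subgroups of order 3 are: {(0,0), (0,2), (0,4)}.
So G has 1 subgroup of order 3.

1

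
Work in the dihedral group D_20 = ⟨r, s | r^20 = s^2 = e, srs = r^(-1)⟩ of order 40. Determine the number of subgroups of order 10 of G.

5

|G| = 40 and 10 | 40, so subgroups of order 10 are possible by Lagrange.
The subgroups of order 10 are: {e, r^2, r^4, r^6, r^8, r^10, r^12, r^14, r^16, r^18}; {e, r^4, r^8, r^12, r^16, r^2s, r^6s, r^10s, r^14s, r^18s}; {e, r^4, r^8, r^12, r^16, r^3s, r^7s, r^11s, r^15s, r^19s}; {e, r^4, r^8, r^12, r^16, s, r^4s, r^8s, r^12s, r^16s}; … (5 in all).
So G has 5 subgroups of order 10.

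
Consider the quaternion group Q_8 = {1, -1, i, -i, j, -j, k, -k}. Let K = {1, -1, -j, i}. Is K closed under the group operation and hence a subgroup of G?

No

-j ∈ K but its inverse j ∉ K, so K is not a subgroup.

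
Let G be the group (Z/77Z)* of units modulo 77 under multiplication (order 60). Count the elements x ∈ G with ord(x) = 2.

The elements of order 2 are: 34, 43, 76.
That's 3.

3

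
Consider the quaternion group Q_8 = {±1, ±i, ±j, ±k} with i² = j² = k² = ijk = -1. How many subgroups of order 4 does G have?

|G| = 8 and 4 | 8, so subgroups of order 4 are possible by Lagrange.
The subgroups of order 4 are: {1, -1, i, -i}; {1, -1, j, -j}; {1, -1, k, -k}.
So G has 3 subgroups of order 4.

3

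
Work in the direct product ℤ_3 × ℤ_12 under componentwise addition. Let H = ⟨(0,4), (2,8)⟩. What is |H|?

|⟨(0,4)⟩| = 3 and |⟨(2,8)⟩| = 3, so |H| is a multiple of lcm(3, 3) = 3 and divides |G| = 36.
Closing under the operation: H = {(0,0), (0,4), (0,8), (1,0), (1,4), (1,8), (2,0), (2,4), (2,8)}, so |H| = 9.

9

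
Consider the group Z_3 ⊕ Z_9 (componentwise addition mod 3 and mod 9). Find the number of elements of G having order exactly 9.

18

An element (a,b) has order lcm(ord(a), ord(b)); count pairs with lcm equal to 9.
Enumerating gives 18 such elements.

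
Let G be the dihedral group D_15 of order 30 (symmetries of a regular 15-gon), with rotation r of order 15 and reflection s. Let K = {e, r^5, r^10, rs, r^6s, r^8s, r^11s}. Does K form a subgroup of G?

No

|K| = 7 does not divide |G| = 30, so by Lagrange K is not a subgroup.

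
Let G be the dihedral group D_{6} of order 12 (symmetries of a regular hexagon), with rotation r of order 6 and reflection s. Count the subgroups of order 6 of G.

|G| = 12 and 6 | 12, so subgroups of order 6 are possible by Lagrange.
The subgroups of order 6 are: {e, r, r^2, r^3, r^4, r^5}; {e, r^2, r^4, s, r^2s, r^4s}; {e, r^2, r^4, rs, r^3s, r^5s}.
So G has 3 subgroups of order 6.

3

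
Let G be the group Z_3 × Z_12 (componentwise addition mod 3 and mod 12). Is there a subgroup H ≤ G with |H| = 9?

Yes

9 | 36. A subgroup of order 9 is {(0,0), (0,4), (0,8), (1,0), (1,4), (1,8), (2,0), (2,4), (2,8)}.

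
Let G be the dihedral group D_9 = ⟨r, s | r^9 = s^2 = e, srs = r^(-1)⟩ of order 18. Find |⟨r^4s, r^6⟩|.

|⟨r^4s⟩| = 2 and |⟨r^6⟩| = 3, so |H| is a multiple of lcm(2, 3) = 6 and divides |G| = 18.
Closing under the operation: H = {e, r^3, r^6, rs, r^4s, r^7s}, so |H| = 6.

6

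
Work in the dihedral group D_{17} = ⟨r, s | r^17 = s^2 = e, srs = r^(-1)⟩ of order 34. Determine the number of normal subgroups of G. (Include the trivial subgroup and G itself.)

3

G has 20 subgroups. Checking conjugation-invariance by order — order 1: 1/1 normal; order 2: 0/17 normal; order 17: 1/1 normal; order 34: 1/1 normal.
Total normal subgroups: 3.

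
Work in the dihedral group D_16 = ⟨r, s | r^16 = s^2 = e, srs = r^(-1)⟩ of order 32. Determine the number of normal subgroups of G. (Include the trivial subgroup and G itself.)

8

G has 36 subgroups. Checking conjugation-invariance by order — order 1: 1/1 normal; order 2: 1/17 normal; order 4: 1/9 normal; order 8: 1/5 normal; order 16: 3/3 normal; order 32: 1/1 normal.
Total normal subgroups: 8.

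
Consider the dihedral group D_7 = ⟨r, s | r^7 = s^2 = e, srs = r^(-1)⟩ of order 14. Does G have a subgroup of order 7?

7 | 14. A subgroup of order 7 is {e, r, r^2, r^3, r^4, r^5, r^6}.

Yes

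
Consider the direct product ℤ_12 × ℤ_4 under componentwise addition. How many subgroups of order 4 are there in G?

7

|G| = 48 and 4 | 48, so subgroups of order 4 are possible by Lagrange.
The subgroups of order 4 are: {(0,0), (0,1), (0,2), (0,3)}; {(0,0), (0,2), (6,0), (6,2)}; {(0,0), (0,2), (6,1), (6,3)}; {(0,0), (3,0), (6,0), (9,0)}; … (7 in all).
So G has 7 subgroups of order 4.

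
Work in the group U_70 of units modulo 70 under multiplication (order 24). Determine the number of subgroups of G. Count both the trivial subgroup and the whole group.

16

|G| = 24, so by Lagrange every subgroup order divides 24. Divisors: 1, 2, 3, 4, 6, 8, 12, 24.
Subgroups by order — order 1: 1; order 2: 3; order 3: 1; order 4: 3; order 6: 3; order 8: 1; order 12: 3; order 24: 1.
Total: 1 + 3 + 1 + 3 + 3 + 1 + 3 + 1 = 16.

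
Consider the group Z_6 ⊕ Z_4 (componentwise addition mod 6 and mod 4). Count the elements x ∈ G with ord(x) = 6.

6

An element (a,b) has order lcm(ord(a), ord(b)); count pairs with lcm equal to 6.
Enumerating gives 6 such elements.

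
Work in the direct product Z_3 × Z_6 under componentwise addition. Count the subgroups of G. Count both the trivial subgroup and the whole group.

12

|G| = 18, so by Lagrange every subgroup order divides 18. Divisors: 1, 2, 3, 6, 9, 18.
Subgroups by order — order 1: 1; order 2: 1; order 3: 4; order 6: 4; order 9: 1; order 18: 1.
Total: 1 + 1 + 4 + 4 + 1 + 1 = 12.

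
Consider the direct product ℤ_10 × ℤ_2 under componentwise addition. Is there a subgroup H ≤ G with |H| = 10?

Yes

10 | 20. A subgroup of order 10 is {(0,0), (0,1), (2,0), (2,1), (4,0), (4,1), (6,0), (6,1), (8,0), (8,1)}.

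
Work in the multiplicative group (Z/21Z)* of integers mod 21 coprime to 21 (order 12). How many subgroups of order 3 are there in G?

1

|G| = 12 and 3 | 12, so subgroups of order 3 are possible by Lagrange.
The subgroups of order 3 are: {1, 4, 16}.
So G has 1 subgroup of order 3.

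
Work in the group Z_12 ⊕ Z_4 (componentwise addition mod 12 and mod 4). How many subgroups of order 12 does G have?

7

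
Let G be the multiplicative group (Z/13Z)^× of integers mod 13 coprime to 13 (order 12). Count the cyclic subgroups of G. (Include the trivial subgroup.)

6

A cyclic subgroup of order d is generated by each of its φ(d) elements of order d, so the cyclic subgroups of order d number (#elements of order d)/φ(d).
Cyclic subgroups by order — order 1: 1; order 2: 1; order 3: 1; order 4: 1; order 6: 1; order 12: 1.
Total: 6.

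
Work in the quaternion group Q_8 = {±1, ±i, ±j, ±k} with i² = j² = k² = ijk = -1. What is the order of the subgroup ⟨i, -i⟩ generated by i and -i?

4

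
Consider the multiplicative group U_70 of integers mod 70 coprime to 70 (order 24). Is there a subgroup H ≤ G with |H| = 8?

Yes

8 | 24. A subgroup of order 8 is {1, 13, 27, 29, 41, 43, 57, 69}.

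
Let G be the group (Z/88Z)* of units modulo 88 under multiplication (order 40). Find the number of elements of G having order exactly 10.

Enumerating element orders in G gives 28 elements of order 10.

28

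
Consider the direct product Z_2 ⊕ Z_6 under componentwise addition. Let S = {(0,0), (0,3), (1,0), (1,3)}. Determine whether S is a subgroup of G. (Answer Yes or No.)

Yes

|S| = 4 divides |G| = 12, consistent with Lagrange.
S contains the identity, every element's inverse is in S, and S is closed under +: it is a subgroup.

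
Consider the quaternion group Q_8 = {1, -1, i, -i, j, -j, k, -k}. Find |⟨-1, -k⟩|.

|⟨-1⟩| = 2 and |⟨-k⟩| = 4, so |H| is a multiple of lcm(2, 4) = 4 and divides |G| = 8.
Closing under the operation: H = {1, -1, k, -k}, so |H| = 4.

4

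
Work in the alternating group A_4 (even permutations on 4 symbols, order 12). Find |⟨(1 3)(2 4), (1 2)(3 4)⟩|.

|⟨(1 3)(2 4)⟩| = 2 and |⟨(1 2)(3 4)⟩| = 2, so |H| is a multiple of lcm(2, 2) = 2 and divides |G| = 12.
Closing under the operation: H = {e, (1 2)(3 4), (1 3)(2 4), (1 4)(2 3)}, so |H| = 4.

4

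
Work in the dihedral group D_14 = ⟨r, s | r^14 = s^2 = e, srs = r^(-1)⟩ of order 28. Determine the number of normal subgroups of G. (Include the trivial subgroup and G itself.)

7

G has 28 subgroups. Checking conjugation-invariance by order — order 1: 1/1 normal; order 2: 1/15 normal; order 4: 0/7 normal; order 7: 1/1 normal; order 14: 3/3 normal; order 28: 1/1 normal.
Total normal subgroups: 7.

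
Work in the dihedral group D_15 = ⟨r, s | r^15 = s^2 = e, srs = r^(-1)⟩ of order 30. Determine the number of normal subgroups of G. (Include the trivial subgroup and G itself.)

5

G has 28 subgroups. Checking conjugation-invariance by order — order 1: 1/1 normal; order 2: 0/15 normal; order 3: 1/1 normal; order 5: 1/1 normal; order 6: 0/5 normal; order 10: 0/3 normal; order 15: 1/1 normal; order 30: 1/1 normal.
Total normal subgroups: 5.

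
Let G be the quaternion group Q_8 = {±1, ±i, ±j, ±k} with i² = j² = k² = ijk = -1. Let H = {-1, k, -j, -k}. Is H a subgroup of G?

No

The identity 1 ∉ H, so H is not a subgroup.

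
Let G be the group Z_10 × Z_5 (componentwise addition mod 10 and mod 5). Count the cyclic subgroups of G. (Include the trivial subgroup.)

14

Each element a generates a cyclic subgroup ⟨a⟩; distinct elements may generate the same one (a cyclic group of order d has φ(d) generators).
Cyclic subgroups by order — order 1: 1; order 2: 1; order 5: 6; order 10: 6.
Total: 14.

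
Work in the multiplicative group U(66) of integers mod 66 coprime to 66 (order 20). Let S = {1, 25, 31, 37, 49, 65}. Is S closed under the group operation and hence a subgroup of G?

No

|S| = 6 does not divide |G| = 20, so by Lagrange S is not a subgroup.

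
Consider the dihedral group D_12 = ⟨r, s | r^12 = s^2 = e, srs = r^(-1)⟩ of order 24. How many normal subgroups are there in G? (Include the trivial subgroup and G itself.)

G has 34 subgroups. Checking conjugation-invariance by order — order 1: 1/1 normal; order 2: 1/13 normal; order 3: 1/1 normal; order 4: 1/7 normal; order 6: 1/5 normal; order 8: 0/3 normal; order 12: 3/3 normal; order 24: 1/1 normal.
Total normal subgroups: 9.

9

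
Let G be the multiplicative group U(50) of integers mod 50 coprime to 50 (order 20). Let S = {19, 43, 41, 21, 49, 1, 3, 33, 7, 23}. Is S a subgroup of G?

33 ∈ S but its inverse 47 ∉ S, so S is not a subgroup.

No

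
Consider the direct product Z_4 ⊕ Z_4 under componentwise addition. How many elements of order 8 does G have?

An element (a,b) has order lcm(ord(a), ord(b)); count pairs with lcm equal to 8.
Enumerating gives 0 such elements.

0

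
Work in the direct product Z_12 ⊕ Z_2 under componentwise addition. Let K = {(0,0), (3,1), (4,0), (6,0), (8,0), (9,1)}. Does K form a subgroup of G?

Closure fails: (4,0) + (6,0) = (10,0) ∉ K. So K is not a subgroup.

No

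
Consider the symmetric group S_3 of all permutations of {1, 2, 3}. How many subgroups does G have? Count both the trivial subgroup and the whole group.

6

|G| = 6, so by Lagrange every subgroup order divides 6. Divisors: 1, 2, 3, 6.
Subgroups by order — order 1: 1; order 2: 3; order 3: 1; order 6: 1.
Total: 1 + 3 + 1 + 1 = 6.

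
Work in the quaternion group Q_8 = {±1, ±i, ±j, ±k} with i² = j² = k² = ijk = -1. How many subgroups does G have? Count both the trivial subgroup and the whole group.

|G| = 8, so by Lagrange every subgroup order divides 8. Divisors: 1, 2, 4, 8.
Subgroups by order — order 1: 1; order 2: 1; order 4: 3; order 8: 1.
Total: 1 + 1 + 3 + 1 = 6.

6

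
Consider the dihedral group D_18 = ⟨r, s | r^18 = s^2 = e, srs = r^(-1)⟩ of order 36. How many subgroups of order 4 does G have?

|G| = 36 and 4 | 36, so subgroups of order 4 are possible by Lagrange.
The subgroups of order 4 are: {e, r^9, rs, r^10s}; {e, r^9, r^2s, r^11s}; {e, r^9, r^3s, r^12s}; {e, r^9, r^4s, r^13s}; … (9 in all).
So G has 9 subgroups of order 4.

9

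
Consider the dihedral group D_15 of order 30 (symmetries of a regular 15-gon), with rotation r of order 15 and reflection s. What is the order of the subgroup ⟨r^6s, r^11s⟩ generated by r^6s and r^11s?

|⟨r^6s⟩| = 2 and |⟨r^11s⟩| = 2, so |H| is a multiple of lcm(2, 2) = 2 and divides |G| = 30.
Closing under the operation: H = {e, r^5, r^10, rs, r^6s, r^11s}, so |H| = 6.

6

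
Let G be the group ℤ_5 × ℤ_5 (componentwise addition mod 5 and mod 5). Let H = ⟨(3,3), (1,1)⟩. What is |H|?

5

|⟨(3,3)⟩| = 5 and |⟨(1,1)⟩| = 5, so |H| is a multiple of lcm(5, 5) = 5 and divides |G| = 25.
Closing under the operation: H = {(0,0), (1,1), (2,2), (3,3), (4,4)}, so |H| = 5.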